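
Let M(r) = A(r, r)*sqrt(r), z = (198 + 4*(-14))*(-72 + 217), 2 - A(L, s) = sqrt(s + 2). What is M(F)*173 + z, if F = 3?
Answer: 20590 + 173*sqrt(3)*(2 - sqrt(5)) ≈ 20519.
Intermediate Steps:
A(L, s) = 2 - sqrt(2 + s) (A(L, s) = 2 - sqrt(s + 2) = 2 - sqrt(2 + s))
z = 20590 (z = (198 - 56)*145 = 142*145 = 20590)
M(r) = sqrt(r)*(2 - sqrt(2 + r)) (M(r) = (2 - sqrt(2 + r))*sqrt(r) = sqrt(r)*(2 - sqrt(2 + r)))
M(F)*173 + z = (sqrt(3)*(2 - sqrt(2 + 3)))*173 + 20590 = (sqrt(3)*(2 - sqrt(5)))*173 + 20590 = 173*sqrt(3)*(2 - sqrt(5)) + 20590 = 20590 + 173*sqrt(3)*(2 - sqrt(5))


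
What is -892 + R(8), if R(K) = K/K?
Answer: -891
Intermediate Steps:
R(K) = 1
-892 + R(8) = -892 + 1 = -891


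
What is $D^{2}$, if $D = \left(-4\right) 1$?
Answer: $16$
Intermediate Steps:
$D = -4$
$D^{2} = \left(-4\right)^{2} = 16$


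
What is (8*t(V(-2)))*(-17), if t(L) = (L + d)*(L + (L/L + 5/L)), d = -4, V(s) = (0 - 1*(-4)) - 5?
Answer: -3400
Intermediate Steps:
V(s) = -1 (V(s) = (0 + 4) - 5 = 4 - 5 = -1)
t(L) = (-4 + L)*(1 + L + 5/L) (t(L) = (L - 4)*(L + (L/L + 5/L)) = (-4 + L)*(L + (1 + 5/L)) = (-4 + L)*(1 + L + 5/L))
(8*t(V(-2)))*(-17) = (8*(1 + (-1)**2 - 20/(-1) - 3*(-1)))*(-17) = (8*(1 + 1 - 20*(-1) + 3))*(-17) = (8*(1 + 1 + 20 + 3))*(-17) = (8*25)*(-17) = 200*(-17) = -3400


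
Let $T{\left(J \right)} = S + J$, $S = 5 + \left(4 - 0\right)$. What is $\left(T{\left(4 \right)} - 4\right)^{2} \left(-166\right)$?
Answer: $-13446$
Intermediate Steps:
$S = 9$ ($S = 5 + \left(4 + 0\right) = 5 + 4 = 9$)
$T{\left(J \right)} = 9 + J$
$\left(T{\left(4 \right)} - 4\right)^{2} \left(-166\right) = \left(\left(9 + 4\right) - 4\right)^{2} \left(-166\right) = \left(13 - 4\right)^{2} \left(-166\right) = 9^{2} \left(-166\right) = 81 \left(-166\right) = -13446$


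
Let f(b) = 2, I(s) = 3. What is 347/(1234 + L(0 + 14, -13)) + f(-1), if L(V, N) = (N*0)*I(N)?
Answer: 2815/1234 ≈ 2.2812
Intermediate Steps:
L(V, N) = 0 (L(V, N) = (N*0)*3 = 0*3 = 0)
347/(1234 + L(0 + 14, -13)) + f(-1) = 347/(1234 + 0) + 2 = 347/1234 + 2 = 2815/1234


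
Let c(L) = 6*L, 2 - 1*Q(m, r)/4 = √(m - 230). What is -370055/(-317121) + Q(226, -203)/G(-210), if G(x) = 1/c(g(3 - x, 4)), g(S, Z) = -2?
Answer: -4296223/45303 + 96*I ≈ -94.833 + 96.0*I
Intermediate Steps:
Q(m, r) = 8 - 4*√(-230 + m) (Q(m, r) = 8 - 4*√(m - 230) = 8 - 4*√(-230 + m))
G(x) = -1/12 (G(x) = 1/(6*(-2)) = 1/(-12) = -1/12)
-370055/(-317121) + Q(226, -203)/G(-210) = -370055/(-317121) + (8 - 4*√(-230 + 226))/(-1/12) = -370055*(-1/317121) + (8 - 8*I)*(-12) = 52865/45303 + (8 - 8*I)*(-12) = 52865/45303 + (-96 + 96*I) = -4296223/45303 + 96*I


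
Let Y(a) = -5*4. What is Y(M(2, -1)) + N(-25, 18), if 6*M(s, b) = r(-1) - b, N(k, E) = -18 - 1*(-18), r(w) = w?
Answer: -20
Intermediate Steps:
N(k, E) = 0 (N(k, E) = -18 + 18 = 0)
M(s, b) = -⅙ - b/6 (M(s, b) = (-1 - b)/6 = -⅙ - b/6)
Y(a) = -20
Y(M(2, -1)) + N(-25, 18) = -20 + 0 = -20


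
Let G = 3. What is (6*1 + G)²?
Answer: 81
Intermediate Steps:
(6*1 + G)² = (6*1 + 3)² = (6 + 3)² = 9² = 81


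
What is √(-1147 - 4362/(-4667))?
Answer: I*√24962322229/4667 ≈ 33.854*I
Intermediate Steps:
√(-1147 - 4362/(-4667)) = √(-1147 - 4362*(-1/4667)) = √(-1147 + 4362/4667) = √(-5348687/4667) = I*√24962322229/4667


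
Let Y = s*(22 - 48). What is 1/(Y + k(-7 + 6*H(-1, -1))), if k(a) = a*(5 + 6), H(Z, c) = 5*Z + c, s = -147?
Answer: 1/3349 ≈ 0.00029860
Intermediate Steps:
H(Z, c) = c + 5*Z
k(a) = 11*a (k(a) = a*11 = 11*a)
Y = 3822 (Y = -147*(22 - 48) = -147*(-26) = 3822)
1/(Y + k(-7 + 6*H(-1, -1))) = 1/(3822 + 11*(-7 + 6*(-1 + 5*(-1)))) = 1/(3822 + 11*(-7 + 6*(-1 - 5))) = 1/(3822 + 11*(-7 + 6*(-6))) = 1/(3822 + 11*(-7 - 36)) = 1/(3822 + 11*(-43)) = 1/(3822 - 473) = 1/3349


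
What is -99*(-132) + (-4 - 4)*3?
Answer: 13044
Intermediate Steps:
-99*(-132) + (-4 - 4)*3 = 13068 - 8*3 = 13068 - 24 = 13044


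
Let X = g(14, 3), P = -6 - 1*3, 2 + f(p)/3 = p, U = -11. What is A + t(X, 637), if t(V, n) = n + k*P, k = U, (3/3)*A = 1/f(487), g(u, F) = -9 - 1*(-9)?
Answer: 1070881/1455 ≈ 736.00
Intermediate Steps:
f(p) = -6 + 3*p
P = -9 (P = -6 - 3 = -9)
g(u, F) = 0 (g(u, F) = -9 + 9 = 0)
A = 1/1455 (A = 1/(-6 + 3*487) = 1/(-6 + 1461) = 1/1455 ≈ 0.00068729)
k = -11
X = 0
t(V, n) = 99 + n (t(V, n) = n - 11*(-9) = n + 99 = 99 + n)
A + t(X, 637) = 1/1455 + (99 + 637) = 1/1455 + 736 = 1070881/1455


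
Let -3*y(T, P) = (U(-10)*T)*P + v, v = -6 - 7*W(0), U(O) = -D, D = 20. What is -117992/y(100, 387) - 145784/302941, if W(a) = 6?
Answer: -9169902377/9770453132 ≈ -0.93853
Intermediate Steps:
U(O) = -20 (U(O) = -1*20 = -20)
v = -48 (v = -6 - 7*6 = -6 - 42 = -48)
y(T, P) = 16 + 20*P*T/3 (y(T, P) = -((-20*T)*P - 48)/3 = -(-20*P*T - 48)/3 = -(-48 - 20*P*T)/3 = 16 + 20*P*T/3)
-117992/y(100, 387) - 145784/302941 = -117992/(16 + (20/3)*387*100) - 145784/302941 = -117992/(16 + 258000) - 145784*1/302941 = -117992/258016 - 145784/302941 = -117992*1/258016 - 145784/302941 = -14749/32252 - 145784/302941 = -9169902377/9770453132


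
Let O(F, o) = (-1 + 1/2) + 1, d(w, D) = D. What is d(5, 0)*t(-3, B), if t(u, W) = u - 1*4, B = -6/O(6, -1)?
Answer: 0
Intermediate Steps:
O(F, o) = ½ (O(F, o) = (-1 + ½) + 1 = -½ + 1 = ½)
B = -12 (B = -6/½ = -6*2 = -12)
t(u, W) = -4 + u (t(u, W) = u - 4 = -4 + u)
d(5, 0)*t(-3, B) = 0*(-4 - 3) = 0*(-7) = 0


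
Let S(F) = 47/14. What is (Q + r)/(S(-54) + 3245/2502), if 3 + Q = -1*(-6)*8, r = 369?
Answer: 78813/886 ≈ 88.954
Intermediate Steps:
S(F) = 47/14 (S(F) = 47*(1/14) = 47/14)
Q = 45 (Q = -3 - 1*(-6)*8 = -3 + 6*8 = -3 + 48 = 45)
(Q + r)/(S(-54) + 3245/2502) = (45 + 369)/(47/14 + 3245/2502) = 414/(47/14 + 3245*(1/2502)) = 414/(47/14 + 3245/2502) = 414/(40756/8757) = 414*(8757/40756) = 78813/886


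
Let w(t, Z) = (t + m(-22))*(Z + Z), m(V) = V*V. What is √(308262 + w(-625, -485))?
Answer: 6*√12362 ≈ 667.11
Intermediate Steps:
m(V) = V²
w(t, Z) = 2*Z*(484 + t) (w(t, Z) = (t + (-22)²)*(Z + Z) = (t + 484)*(2*Z) = (484 + t)*(2*Z) = 2*Z*(484 + t))
√(308262 + w(-625, -485)) = √(308262 + 2*(-485)*(484 - 625)) = √(308262 + 2*(-485)*(-141)) = √(308262 + 136770) = √445032 = 6*√12362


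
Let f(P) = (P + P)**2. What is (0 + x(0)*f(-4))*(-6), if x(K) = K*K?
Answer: 0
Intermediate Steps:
f(P) = 4*P**2 (f(P) = (2*P)**2 = 4*P**2)
x(K) = K**2
(0 + x(0)*f(-4))*(-6) = (0 + 0**2*(4*(-4)**2))*(-6) = (0 + 0*(4*16))*(-6) = (0 + 0*64)*(-6) = (0 + 0)*(-6) = 0*(-6) = 0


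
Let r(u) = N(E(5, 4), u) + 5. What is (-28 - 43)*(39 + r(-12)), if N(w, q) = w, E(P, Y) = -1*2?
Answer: -2982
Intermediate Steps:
E(P, Y) = -2
r(u) = 3 (r(u) = -2 + 5 = 3)
(-28 - 43)*(39 + r(-12)) = (-28 - 43)*(39 + 3) = -71*42 = -2982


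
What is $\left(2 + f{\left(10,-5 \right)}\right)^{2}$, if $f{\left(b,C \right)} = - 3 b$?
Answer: $784$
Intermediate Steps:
$\left(2 + f{\left(10,-5 \right)}\right)^{2} = \left(2 - 30\right)^{2} = \left(-28\right)^{2} = 784$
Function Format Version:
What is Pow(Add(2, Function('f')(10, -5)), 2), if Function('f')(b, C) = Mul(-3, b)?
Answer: 784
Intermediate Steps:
Pow(Add(2, Function('f')(10, -5)), 2) = Pow(Add(2, Mul(-3, 10)), 2) = Pow(Add(2, -30), 2) = Pow(-28, 2) = 784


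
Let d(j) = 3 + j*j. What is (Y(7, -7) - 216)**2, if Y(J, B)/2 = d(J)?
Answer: 12544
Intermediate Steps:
d(j) = 3 + j**2
Y(J, B) = 6 + 2*J**2 (Y(J, B) = 2*(3 + J**2) = 6 + 2*J**2)
(Y(7, -7) - 216)**2 = ((6 + 2*7**2) - 216)**2 = ((6 + 2*49) - 216)**2 = ((6 + 98) - 216)**2 = (104 - 216)**2 = (-112)**2 = 12544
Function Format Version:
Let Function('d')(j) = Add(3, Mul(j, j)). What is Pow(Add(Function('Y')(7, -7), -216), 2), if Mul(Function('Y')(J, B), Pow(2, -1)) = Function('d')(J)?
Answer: 12544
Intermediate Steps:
Function('d')(j) = Add(3, Pow(j, 2))
Function('Y')(J, B) = Add(6, Mul(2, Pow(J, 2))) (Function('Y')(J, B) = Mul(2, Add(3, Pow(J, 2))) = Add(6, Mul(2, Pow(J, 2))))
Pow(Add(Function('Y')(7, -7), -216), 2) = Pow(Add(Add(6, Mul(2, Pow(7, 2))), -216), 2) = Pow(Add(Add(6, Mul(2, 49)), -216), 2) = Pow(Add(Add(6, 98), -216), 2) = Pow(Add(104, -216), 2) = Pow(-112, 2) = 12544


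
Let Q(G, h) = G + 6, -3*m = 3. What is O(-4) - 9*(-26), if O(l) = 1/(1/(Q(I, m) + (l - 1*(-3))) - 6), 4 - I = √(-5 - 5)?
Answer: 741009/3169 - I*√10/3169 ≈ 233.83 - 0.00099788*I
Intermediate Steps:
m = -1 (m = -⅓*3 = -1)
I = 4 - I*√10 (I = 4 - √(-5 - 5) = 4 - √(-10) = 4 - I*√10 ≈ 4.0 - 3.1623*I)
Q(G, h) = 6 + G
O(l) = 1/(-6 + 1/(13 + l - I*√10)) (O(l) = 1/(1/((6 + (4 - I*√10)) + (l - 1*(-3))) - 6) = 1/(1/((10 - I*√10) + (l + 3)) - 6) = 1/(1/((10 - I*√10) + (3 + l)) - 6) = 1/(1/(13 + l - I*√10) - 6) = 1/(-6 + 1/(13 + l - I*√10)))
O(-4) - 9*(-26) = (-13 - 1*(-4) + I*√10)/(77 + 6*(-4) - 6*I*√10) - 9*(-26) = (-13 + 4 + I*√10)/(77 - 24 - 6*I*√10) + 234 = (-9 + I*√10)/(53 - 6*I*√10) + 234 = 234 + (-9 + I*√10)/(53 - 6*I*√10)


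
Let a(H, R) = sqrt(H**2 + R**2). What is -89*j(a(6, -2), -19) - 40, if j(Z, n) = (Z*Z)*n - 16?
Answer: 69024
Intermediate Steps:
j(Z, n) = -16 + n*Z**2 (j(Z, n) = Z**2*n - 16 = n*Z**2 - 16 = -16 + n*Z**2)
-89*j(a(6, -2), -19) - 40 = -89*(-16 - 19*(sqrt(6**2 + (-2)**2))**2) - 40 = -89*(-16 - 19*(sqrt(36 + 4))**2) - 40 = -89*(-16 - 19*(sqrt(40))**2) - 40 = -89*(-16 - 19*(2*sqrt(10))**2) - 40 = -89*(-16 - 19*40) - 40 = -89*(-16 - 760) - 40 = -89*(-776) - 40 = 69064 - 40 = 69024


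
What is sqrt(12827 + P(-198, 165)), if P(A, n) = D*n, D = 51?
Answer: sqrt(21242) ≈ 145.75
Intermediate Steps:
P(A, n) = 51*n
sqrt(12827 + P(-198, 165)) = sqrt(12827 + 51*165) = sqrt(12827 + 8415) = sqrt(21242)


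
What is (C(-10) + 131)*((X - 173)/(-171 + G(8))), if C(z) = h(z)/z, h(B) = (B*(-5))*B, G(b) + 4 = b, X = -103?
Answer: 49956/167 ≈ 299.14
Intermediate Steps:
G(b) = -4 + b
h(B) = -5*B**2 (h(B) = (-5*B)*B = -5*B**2)
C(z) = -5*z (C(z) = (-5*z**2)/z = -5*z)
(C(-10) + 131)*((X - 173)/(-171 + G(8))) = (-5*(-10) + 131)*((-103 - 173)/(-171 + (-4 + 8))) = (50 + 131)*(-276/(-171 + 4)) = 181*(-276/(-167)) = 181*(-276*(-1/167)) = 181*(276/167) = 49956/167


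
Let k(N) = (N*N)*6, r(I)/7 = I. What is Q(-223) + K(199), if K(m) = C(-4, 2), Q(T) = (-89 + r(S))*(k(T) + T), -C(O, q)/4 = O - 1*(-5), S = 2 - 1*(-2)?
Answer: -18187215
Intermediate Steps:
S = 4 (S = 2 + 2 = 4)
r(I) = 7*I
k(N) = 6*N² (k(N) = N²*6 = 6*N²)
C(O, q) = -20 - 4*O (C(O, q) = -4*(O - 1*(-5)) = -4*(O + 5) = -4*(5 + O) = -20 - 4*O)
Q(T) = -366*T² - 61*T (Q(T) = (-89 + 7*4)*(6*T² + T) = (-89 + 28)*(T + 6*T²) = -61*(T + 6*T²) = -366*T² - 61*T)
K(m) = -4 (K(m) = -20 - 4*(-4) = -20 + 16 = -4)
Q(-223) + K(199) = 61*(-223)*(-1 - 6*(-223)) - 4 = 61*(-223)*(-1 + 1338) - 4 = 61*(-223)*1337 - 4 = -18187211 - 4 = -18187215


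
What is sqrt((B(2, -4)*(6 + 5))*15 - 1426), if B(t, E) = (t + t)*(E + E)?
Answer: I*sqrt(6706) ≈ 81.89*I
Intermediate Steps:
B(t, E) = 4*E*t (B(t, E) = (2*t)*(2*E) = 4*E*t)
sqrt((B(2, -4)*(6 + 5))*15 - 1426) = sqrt(((4*(-4)*2)*(6 + 5))*15 - 1426) = sqrt(-32*11*15 - 1426) = sqrt(-352*15 - 1426) = sqrt(-5280 - 1426) = sqrt(-6706) = I*sqrt(6706)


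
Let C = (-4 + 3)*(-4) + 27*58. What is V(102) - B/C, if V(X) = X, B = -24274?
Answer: 92207/785 ≈ 117.46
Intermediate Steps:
C = 1570 (C = -1*(-4) + 1566 = 4 + 1566 = 1570)
V(102) - B/C = 102 - (-24274)/1570 = 102 - 1*(-12137/785) = 102 + 12137/785 = 92207/785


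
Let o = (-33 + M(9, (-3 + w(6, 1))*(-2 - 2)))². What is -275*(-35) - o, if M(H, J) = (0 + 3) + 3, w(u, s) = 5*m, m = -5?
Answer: 8896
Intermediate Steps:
w(u, s) = -25 (w(u, s) = 5*(-5) = -25)
M(H, J) = 6 (M(H, J) = 3 + 3 = 6)
o = 729 (o = (-33 + 6)² = (-27)² = 729)
-275*(-35) - o = -275*(-35) - 1*729 = 9625 - 729 = 8896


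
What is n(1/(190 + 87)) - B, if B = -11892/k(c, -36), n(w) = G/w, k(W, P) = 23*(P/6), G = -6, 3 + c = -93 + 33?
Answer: -40208/23 ≈ -1748.2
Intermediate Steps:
c = -63 (c = -3 + (-93 + 33) = -3 - 60 = -63)
k(W, P) = 23*P/6 (k(W, P) = 23*(P*(1/6)) = 23*(P/6) = 23*P/6)
n(w) = -6/w
B = 1982/23 (B = -11892/((23/6)*(-36)) = -11892/(-138) = -11892*(-1/138) = 1982/23 ≈ 86.174)
n(1/(190 + 87)) - B = -6/(1/(190 + 87)) - 1*1982/23 = -6/(1/277) - 1982/23 = -6/1/277 - 1982/23 = -6*277 - 1982/23 = -1662 - 1982/23 = -40208/23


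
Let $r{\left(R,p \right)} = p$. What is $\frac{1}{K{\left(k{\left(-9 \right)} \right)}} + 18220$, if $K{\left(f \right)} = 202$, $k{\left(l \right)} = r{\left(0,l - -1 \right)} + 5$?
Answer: $\frac{3680441}{202} \approx 18220.0$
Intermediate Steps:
$k{\left(l \right)} = 6 + l$ ($k{\left(l \right)} = \left(l - -1\right) + 5 = \left(l + 1\right) + 5 = \left(1 + l\right) + 5 = 6 + l$)
$\frac{1}{K{\left(k{\left(-9 \right)} \right)}} + 18220 = \frac{1}{202} + 18220 = \frac{3680441}{202}$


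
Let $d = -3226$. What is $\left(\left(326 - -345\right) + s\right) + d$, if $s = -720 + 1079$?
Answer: $-2196$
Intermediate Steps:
$s = 359$
$\left(\left(326 - -345\right) + s\right) + d = \left(\left(326 - -345\right) + 359\right) - 3226 = \left(\left(326 + 345\right) + 359\right) - 3226 = \left(671 + 359\right) - 3226 = 1030 - 3226 = -2196$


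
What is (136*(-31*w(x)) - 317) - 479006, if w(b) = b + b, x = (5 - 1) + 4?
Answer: -546779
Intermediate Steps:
x = 8 (x = 4 + 4 = 8)
w(b) = 2*b
(136*(-31*w(x)) - 317) - 479006 = (136*(-62*8) - 317) - 479006 = (136*(-31*16) - 317) - 479006 = (136*(-496) - 317) - 479006 = (-67456 - 317) - 479006 = -67773 - 479006 = -546779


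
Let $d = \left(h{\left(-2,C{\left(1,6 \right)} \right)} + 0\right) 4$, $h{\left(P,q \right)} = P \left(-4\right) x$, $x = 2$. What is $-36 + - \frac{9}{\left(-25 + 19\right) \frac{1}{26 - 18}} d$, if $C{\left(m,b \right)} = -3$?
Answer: $732$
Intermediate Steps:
$h{\left(P,q \right)} = - 8 P$ ($h{\left(P,q \right)} = P \left(-4\right) 2 = - 4 P 2 = - 8 P$)
$d = 64$ ($d = \left(\left(-8\right) \left(-2\right) + 0\right) 4 = \left(16 + 0\right) 4 = 16 \cdot 4 = 64$)
$-36 + - \frac{9}{\left(-25 + 19\right) \frac{1}{26 - 18}} d = -36 + - \frac{9}{\left(-25 + 19\right) \frac{1}{26 - 18}} \cdot 64 = -36 + - \frac{9}{\left(-6\right) \frac{1}{8}} \cdot 64 = -36 + - \frac{9}{- \frac{3}{4}} \cdot 64 = -36 + \left(-9\right) \left(- \frac{4}{3}\right) 64 = -36 + 12 \cdot 64 = -36 + 768 = 732$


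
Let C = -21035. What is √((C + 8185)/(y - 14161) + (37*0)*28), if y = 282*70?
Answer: 5*I*√2867606/5579 ≈ 1.5177*I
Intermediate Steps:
y = 19740
√((C + 8185)/(y - 14161) + (37*0)*28) = √((-21035 + 8185)/(19740 - 14161) + (37*0)*28) = √(-12850/5579 + 0*28) = √(-12850*1/5579 + 0) = √(-12850/5579 + 0) = √(-12850/5579) = 5*I*√2867606/5579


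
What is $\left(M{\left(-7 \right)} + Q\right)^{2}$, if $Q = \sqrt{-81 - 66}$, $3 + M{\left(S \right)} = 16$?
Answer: $22 + 182 i \sqrt{3} \approx 22.0 + 315.23 i$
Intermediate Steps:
$M{\left(S \right)} = 13$ ($M{\left(S \right)} = -3 + 16 = 13$)
$Q = 7 i \sqrt{3}$ ($Q = \sqrt{-147} = 7 i \sqrt{3} \approx 12.124 i$)
$\left(M{\left(-7 \right)} + Q\right)^{2} = \left(13 + 7 i \sqrt{3}\right)^{2}$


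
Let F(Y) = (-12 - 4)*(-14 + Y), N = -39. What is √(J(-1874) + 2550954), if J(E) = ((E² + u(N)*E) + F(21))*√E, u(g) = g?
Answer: √(2550954 + 3584850*I*√1874) ≈ 8881.4 + 8736.6*I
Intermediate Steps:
F(Y) = 224 - 16*Y (F(Y) = -16*(-14 + Y) = 224 - 16*Y)
J(E) = √E*(-112 + E² - 39*E) (J(E) = ((E² - 39*E) + (224 - 16*21))*√E = ((E² - 39*E) + (224 - 336))*√E = ((E² - 39*E) - 112)*√E = (-112 + E² - 39*E)*√E = √E*(-112 + E² - 39*E))
√(J(-1874) + 2550954) = √(√(-1874)*(-112 + (-1874)² - 39*(-1874)) + 2550954) = √((I*√1874)*(-112 + 3511876 + 73086) + 2550954) = √((I*√1874)*3584850 + 2550954) = √(3584850*I*√1874 + 2550954) = √(2550954 + 3584850*I*√1874)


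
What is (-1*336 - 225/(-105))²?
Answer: 5461569/49 ≈ 1.1146e+5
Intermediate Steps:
(-1*336 - 225/(-105))² = (-336 - 225*(-1/105))² = (-336 + 15/7)² = (-2337/7)² = 5461569/49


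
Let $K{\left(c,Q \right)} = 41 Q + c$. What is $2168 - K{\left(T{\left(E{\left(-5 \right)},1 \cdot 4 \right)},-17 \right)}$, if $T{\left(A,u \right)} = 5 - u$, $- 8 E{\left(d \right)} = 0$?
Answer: $2864$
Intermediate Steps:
$E{\left(d \right)} = 0$ ($E{\left(d \right)} = \left(- \frac{1}{8}\right) 0 = 0$)
$K{\left(c,Q \right)} = c + 41 Q$
$2168 - K{\left(T{\left(E{\left(-5 \right)},1 \cdot 4 \right)},-17 \right)} = 2168 - \left(\left(5 - 1 \cdot 4\right) + 41 \left(-17\right)\right) = 2168 - \left(\left(5 - 4\right) - 697\right) = 2168 - \left(1 - 697\right) = 2168 - -696 = 2168 + 696 = 2864$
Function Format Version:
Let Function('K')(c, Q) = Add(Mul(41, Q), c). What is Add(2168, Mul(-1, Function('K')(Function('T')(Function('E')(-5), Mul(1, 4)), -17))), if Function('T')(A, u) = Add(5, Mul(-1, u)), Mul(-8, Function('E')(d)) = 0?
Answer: 2864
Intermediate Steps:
Function('E')(d) = 0 (Function('E')(d) = Mul(Rational(-1, 8), 0) = 0)
Function('K')(c, Q) = Add(c, Mul(41, Q))
Add(2168, Mul(-1, Function('K')(Function('T')(Function('E')(-5), Mul(1, 4)), -17))) = Add(2168, Mul(-1, Add(Add(5, Mul(-1, Mul(1, 4))), Mul(41, -17)))) = Add(2168, Mul(-1, Add(Add(5, Mul(-1, 4)), -697))) = Add(2168, Mul(-1, Add(Add(5, -4), -697))) = Add(2168, Mul(-1, Add(1, -697))) = Add(2168, Mul(-1, -696)) = Add(2168, 696) = 2864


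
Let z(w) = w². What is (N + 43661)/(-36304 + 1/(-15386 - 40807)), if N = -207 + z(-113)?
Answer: -3159339039/2040030673 ≈ -1.5487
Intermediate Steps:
N = 12562 (N = -207 + (-113)² = -207 + 12769 = 12562)
(N + 43661)/(-36304 + 1/(-15386 - 40807)) = (12562 + 43661)/(-36304 + 1/(-15386 - 40807)) = 56223/(-36304 + 1/(-56193)) = 56223/(-36304 - 1/56193) = 56223/(-2040030673/56193) = 56223*(-56193/2040030673) = -3159339039/2040030673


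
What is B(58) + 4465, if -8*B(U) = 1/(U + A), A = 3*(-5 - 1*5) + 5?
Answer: 1178759/264 ≈ 4465.0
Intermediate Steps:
A = -25 (A = 3*(-5 - 5) + 5 = 3*(-10) + 5 = -30 + 5 = -25)
B(U) = -1/(8*(-25 + U)) (B(U) = -1/(8*(U - 25)) = -1/(8*(-25 + U)))
B(58) + 4465 = -1/(-200 + 8*58) + 4465 = -1/(-200 + 464) + 4465 = -1/264 + 4465 = 1178759/264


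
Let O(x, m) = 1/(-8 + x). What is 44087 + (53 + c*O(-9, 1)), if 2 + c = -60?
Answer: 750442/17 ≈ 44144.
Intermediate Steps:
c = -62 (c = -2 - 60 = -62)
44087 + (53 + c*O(-9, 1)) = 44087 + (53 - 62/(-8 - 9)) = 44087 + (53 - 62/(-17)) = 44087 + (53 - 62*(-1/17)) = 44087 + (53 + 62/17) = 44087 + 963/17 = 750442/17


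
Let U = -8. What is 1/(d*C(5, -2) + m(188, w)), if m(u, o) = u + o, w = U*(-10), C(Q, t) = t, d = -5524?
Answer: 1/11316 ≈ 8.8370e-5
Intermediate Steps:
w = 80 (w = -8*(-10) = 80)
m(u, o) = o + u
1/(d*C(5, -2) + m(188, w)) = 1/(-5524*(-2) + (80 + 188)) = 1/(11048 + 268) = 1/11316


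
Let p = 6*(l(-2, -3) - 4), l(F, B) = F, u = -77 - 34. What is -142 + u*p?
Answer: 3854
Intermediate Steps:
u = -111
p = -36 (p = 6*(-2 - 4) = 6*(-6) = -36)
-142 + u*p = -142 - 111*(-36) = -142 + 3996 = 3854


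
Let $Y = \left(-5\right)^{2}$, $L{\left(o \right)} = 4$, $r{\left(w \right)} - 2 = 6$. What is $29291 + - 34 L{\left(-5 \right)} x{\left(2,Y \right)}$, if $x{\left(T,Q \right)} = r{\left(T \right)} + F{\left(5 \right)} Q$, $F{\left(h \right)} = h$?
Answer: $11203$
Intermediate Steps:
$r{\left(w \right)} = 8$ ($r{\left(w \right)} = 2 + 6 = 8$)
$Y = 25$
$x{\left(T,Q \right)} = 8 + 5 Q$
$29291 + - 34 L{\left(-5 \right)} x{\left(2,Y \right)} = 29291 + \left(-34\right) 4 \left(8 + 5 \cdot 25\right) = 29291 - 136 \left(8 + 125\right) = 29291 - 18088 = 11203$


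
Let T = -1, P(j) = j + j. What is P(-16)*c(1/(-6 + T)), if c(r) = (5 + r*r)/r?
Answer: 7872/7 ≈ 1124.6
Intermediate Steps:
P(j) = 2*j
c(r) = (5 + r²)/r
P(-16)*c(1/(-6 + T)) = (2*(-16))*(1/(-6 - 1) + 5/(1/(-6 - 1))) = -32*(1/(-7) + 5/(1/(-7))) = -32*(-⅐ + 5/(-⅐)) = -32*(-⅐ + 5*(-7)) = -32*(-⅐ - 35) = -32*(-246/7) = 7872/7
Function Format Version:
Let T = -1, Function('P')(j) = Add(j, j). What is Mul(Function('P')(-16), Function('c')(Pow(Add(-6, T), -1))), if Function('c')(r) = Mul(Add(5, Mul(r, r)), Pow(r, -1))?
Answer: Rational(7872, 7) ≈ 1124.6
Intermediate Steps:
Function('P')(j) = Mul(2, j)
Function('c')(r) = Mul(Pow(r, -1), Add(5, Pow(r, 2))) (Function('c')(r) = Mul(Add(5, Pow(r, 2)), Pow(r, -1)) = Mul(Pow(r, -1), Add(5, Pow(r, 2))))
Mul(Function('P')(-16), Function('c')(Pow(Add(-6, T), -1))) = Mul(Mul(2, -16), Add(Pow(Add(-6, -1), -1), Mul(5, Pow(Pow(Add(-6, -1), -1), -1)))) = Mul(-32, Add(Pow(-7, -1), Mul(5, Pow(Pow(-7, -1), -1)))) = Mul(-32, Add(Rational(-1, 7), Mul(5, Pow(Rational(-1, 7), -1)))) = Mul(-32, Add(Rational(-1, 7), Mul(5, -7))) = Mul(-32, Add(Rational(-1, 7), -35)) = Mul(-32, Rational(-246, 7)) = Rational(7872, 7)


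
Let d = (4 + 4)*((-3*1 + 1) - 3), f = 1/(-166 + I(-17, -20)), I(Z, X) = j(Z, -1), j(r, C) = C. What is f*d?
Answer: 40/167 ≈ 0.23952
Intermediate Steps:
I(Z, X) = -1
f = -1/167 (f = 1/(-166 - 1) = 1/(-167) = -1/167 ≈ -0.0059880)
d = -40 (d = 8*((-3 + 1) - 3) = 8*(-2 - 3) = 8*(-5) = -40)
f*d = -1/167*(-40) = 40/167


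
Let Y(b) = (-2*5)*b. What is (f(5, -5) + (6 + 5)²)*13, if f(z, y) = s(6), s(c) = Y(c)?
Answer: 793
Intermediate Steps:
Y(b) = -10*b
s(c) = -10*c
f(z, y) = -60 (f(z, y) = -10*6 = -60)
(f(5, -5) + (6 + 5)²)*13 = (-60 + (6 + 5)²)*13 = (-60 + 11²)*13 = (-60 + 121)*13 = 61*13 = 793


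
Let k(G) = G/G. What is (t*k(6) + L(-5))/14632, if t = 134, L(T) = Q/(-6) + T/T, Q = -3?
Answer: 271/29264 ≈ 0.0092605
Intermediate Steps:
k(G) = 1
L(T) = 3/2 (L(T) = -3/(-6) + T/T = -3*(-1/6) + 1 = 1/2 + 1 = 3/2)
(t*k(6) + L(-5))/14632 = (134*1 + 3/2)/14632 = (134 + 3/2)*(1/14632) = (271/2)*(1/14632) = 271/29264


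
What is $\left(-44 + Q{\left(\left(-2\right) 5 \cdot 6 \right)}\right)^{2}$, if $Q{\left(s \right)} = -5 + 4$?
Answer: $2025$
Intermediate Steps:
$Q{\left(s \right)} = -1$
$\left(-44 + Q{\left(\left(-2\right) 5 \cdot 6 \right)}\right)^{2} = \left(-44 - 1\right)^{2} = \left(-45\right)^{2} = 2025$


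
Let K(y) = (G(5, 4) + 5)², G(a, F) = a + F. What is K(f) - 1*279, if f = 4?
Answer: -83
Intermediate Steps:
G(a, F) = F + a
K(y) = 196 (K(y) = ((4 + 5) + 5)² = (9 + 5)² = 14² = 196)
K(f) - 1*279 = 196 - 1*279 = 196 - 279 = -83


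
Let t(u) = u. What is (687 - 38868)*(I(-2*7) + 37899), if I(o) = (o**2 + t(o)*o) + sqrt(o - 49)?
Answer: -1461988671 - 114543*I*sqrt(7) ≈ -1.462e+9 - 3.0305e+5*I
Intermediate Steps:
I(o) = sqrt(-49 + o) + 2*o**2 (I(o) = (o**2 + o*o) + sqrt(o - 49) = (o**2 + o**2) + sqrt(-49 + o) = 2*o**2 + sqrt(-49 + o) = sqrt(-49 + o) + 2*o**2)
(687 - 38868)*(I(-2*7) + 37899) = (687 - 38868)*((sqrt(-49 - 2*7) + 2*(-2*7)**2) + 37899) = -38181*((sqrt(-49 - 14) + 2*(-14)**2) + 37899) = -38181*((sqrt(-63) + 2*196) + 37899) = -38181*((3*I*sqrt(7) + 392) + 37899) = -38181*((392 + 3*I*sqrt(7)) + 37899) = -38181*(38291 + 3*I*sqrt(7)) = -1461988671 - 114543*I*sqrt(7)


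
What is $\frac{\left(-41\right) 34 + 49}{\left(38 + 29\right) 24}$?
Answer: $- \frac{1345}{1608} \approx -0.83644$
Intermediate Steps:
$\frac{\left(-41\right) 34 + 49}{\left(38 + 29\right) 24} = \frac{-1394 + 49}{67 \cdot 24} = - \frac{1345}{1608}$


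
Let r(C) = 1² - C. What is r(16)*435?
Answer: -6525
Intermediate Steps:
r(C) = 1 - C
r(16)*435 = (1 - 1*16)*435 = (1 - 16)*435 = -15*435 = -6525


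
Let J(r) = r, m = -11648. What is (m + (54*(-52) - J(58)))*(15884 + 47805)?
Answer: -924382146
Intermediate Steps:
(m + (54*(-52) - J(58)))*(15884 + 47805) = (-11648 + (54*(-52) - 1*58))*(15884 + 47805) = (-11648 + (-2808 - 58))*63689 = (-11648 - 2866)*63689 = -14514*63689 = -924382146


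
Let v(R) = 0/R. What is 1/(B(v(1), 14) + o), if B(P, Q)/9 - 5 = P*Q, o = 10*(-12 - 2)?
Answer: -1/95 ≈ -0.010526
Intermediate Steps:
v(R) = 0
o = -140 (o = 10*(-14) = -140)
B(P, Q) = 45 + 9*P*Q (B(P, Q) = 45 + 9*(P*Q) = 45 + 9*P*Q)
1/(B(v(1), 14) + o) = 1/((45 + 9*0*14) - 140) = 1/((45 + 0) - 140) = 1/(45 - 140) = 1/(-95) = -1/95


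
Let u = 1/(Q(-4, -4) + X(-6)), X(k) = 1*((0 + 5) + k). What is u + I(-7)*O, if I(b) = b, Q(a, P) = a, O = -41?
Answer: 1434/5 ≈ 286.80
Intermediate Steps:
X(k) = 5 + k (X(k) = 1*(5 + k) = 5 + k)
u = -⅕ (u = 1/(-4 + (5 - 6)) = 1/(-4 - 1) = 1/(-5) = -⅕ ≈ -0.20000)
u + I(-7)*O = -⅕ - 7*(-41) = -⅕ + 287 = 1434/5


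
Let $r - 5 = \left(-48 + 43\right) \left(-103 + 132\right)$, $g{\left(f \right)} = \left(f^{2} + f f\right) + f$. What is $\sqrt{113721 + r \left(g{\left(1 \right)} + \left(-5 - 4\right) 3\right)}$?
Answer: $3 \sqrt{13009} \approx 342.17$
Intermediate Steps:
$g{\left(f \right)} = f + 2 f^{2}$ ($g{\left(f \right)} = \left(f^{2} + f^{2}\right) + f = 2 f^{2} + f = f + 2 f^{2}$)
$r = -140$ ($r = 5 + \left(-48 + 43\right) \left(-103 + 132\right) = 5 - 145 = -140$)
$\sqrt{113721 + r \left(g{\left(1 \right)} + \left(-5 - 4\right) 3\right)} = \sqrt{113721 - 140 \left(1 \left(1 + 2 \cdot 1\right) + \left(-5 - 4\right) 3\right)} = \sqrt{113721 - 140 \left(1 \left(1 + 2\right) - 27\right)} = \sqrt{113721 - 140 \left(1 \cdot 3 - 27\right)} = \sqrt{113721 - 140 \left(3 - 27\right)} = \sqrt{113721 - -3360} = \sqrt{113721 + 3360} = \sqrt{117081} = 3 \sqrt{13009}$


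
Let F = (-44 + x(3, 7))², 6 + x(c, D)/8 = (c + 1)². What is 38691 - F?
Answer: 37395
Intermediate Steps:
x(c, D) = -48 + 8*(1 + c)² (x(c, D) = -48 + 8*(c + 1)² = -48 + 8*(1 + c)²)
F = 1296 (F = (-44 + (-48 + 8*(1 + 3)²))² = (-44 + (-48 + 8*4²))² = (-44 + (-48 + 8*16))² = (-44 + (-48 + 128))² = (-44 + 80)² = 36² = 1296)
38691 - F = 38691 - 1*1296 = 38691 - 1296 = 37395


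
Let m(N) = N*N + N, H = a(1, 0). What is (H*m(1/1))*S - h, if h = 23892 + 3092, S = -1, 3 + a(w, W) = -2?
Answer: -26974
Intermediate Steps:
a(w, W) = -5 (a(w, W) = -3 - 2 = -5)
H = -5
m(N) = N + N² (m(N) = N² + N = N + N²)
h = 26984
(H*m(1/1))*S - h = -5*1/1*(1 + 1/1)*(-1) - 1*26984 = -5*1*1*(1 + 1*1)*(-1) - 26984 = -5*(1 + 1)*(-1) - 26984 = -5*2*(-1) - 26984 = -10*(-1) - 26984 = 10 - 26984 = -26974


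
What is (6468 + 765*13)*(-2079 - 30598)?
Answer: -536327601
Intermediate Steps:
(6468 + 765*13)*(-2079 - 30598) = (6468 + 9945)*(-32677) = 16413*(-32677) = -536327601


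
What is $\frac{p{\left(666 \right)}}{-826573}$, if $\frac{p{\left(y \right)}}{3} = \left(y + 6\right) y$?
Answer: $- \frac{1342656}{826573} \approx -1.6244$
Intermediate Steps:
$p{\left(y \right)} = 3 y \left(6 + y\right)$ ($p{\left(y \right)} = 3 \left(y + 6\right) y = 3 \left(6 + y\right) y = 3 y \left(6 + y\right)$)
$\frac{p{\left(666 \right)}}{-826573} = \frac{3 \cdot 666 \left(6 + 666\right)}{-826573} = 3 \cdot 666 \cdot 672 \left(- \frac{1}{826573}\right) = 1342656 \left(- \frac{1}{826573}\right) = - \frac{1342656}{826573}$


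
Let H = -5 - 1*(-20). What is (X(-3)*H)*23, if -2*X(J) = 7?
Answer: -2415/2 ≈ -1207.5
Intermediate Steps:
X(J) = -7/2 (X(J) = -½*7 = -7/2)
H = 15 (H = -5 + 20 = 15)
(X(-3)*H)*23 = -7/2*15*23 = -105/2*23 = -2415/2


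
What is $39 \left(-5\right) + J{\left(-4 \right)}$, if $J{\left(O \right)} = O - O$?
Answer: $-195$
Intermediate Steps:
$J{\left(O \right)} = 0$
$39 \left(-5\right) + J{\left(-4 \right)} = 39 \left(-5\right) + 0 = -195 + 0 = -195$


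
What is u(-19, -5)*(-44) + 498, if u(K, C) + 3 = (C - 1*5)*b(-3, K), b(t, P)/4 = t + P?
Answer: -38090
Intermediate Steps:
b(t, P) = 4*P + 4*t (b(t, P) = 4*(t + P) = 4*(P + t) = 4*P + 4*t)
u(K, C) = -3 + (-12 + 4*K)*(-5 + C) (u(K, C) = -3 + (C - 1*5)*(4*K + 4*(-3)) = -3 + (C - 5)*(4*K - 12) = -3 + (-5 + C)*(-12 + 4*K) = -3 + (-12 + 4*K)*(-5 + C))
u(-19, -5)*(-44) + 498 = (57 - 20*(-19) + 4*(-5)*(-3 - 19))*(-44) + 498 = (57 + 380 + 4*(-5)*(-22))*(-44) + 498 = (57 + 380 + 440)*(-44) + 498 = 877*(-44) + 498 = -38588 + 498 = -38090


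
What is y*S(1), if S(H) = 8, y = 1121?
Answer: 8968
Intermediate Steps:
y*S(1) = 1121*8 = 8968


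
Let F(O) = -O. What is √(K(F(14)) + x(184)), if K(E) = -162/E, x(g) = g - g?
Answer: 9*√7/7 ≈ 3.4017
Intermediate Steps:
x(g) = 0
√(K(F(14)) + x(184)) = √(-162/((-1*14)) + 0) = √(-162/(-14) + 0) = √(-162*(-1/14) + 0) = √(81/7 + 0) = √(81/7) = 9*√7/7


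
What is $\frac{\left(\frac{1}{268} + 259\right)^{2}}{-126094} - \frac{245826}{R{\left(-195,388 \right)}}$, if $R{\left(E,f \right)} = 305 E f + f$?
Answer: $- \frac{13619649984714409}{26123592280501984} \approx -0.52135$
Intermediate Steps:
$R{\left(E,f \right)} = f + 305 E f$ ($R{\left(E,f \right)} = 305 E f + f = f + 305 E f$)
$\frac{\left(\frac{1}{268} + 259\right)^{2}}{-126094} - \frac{245826}{R{\left(-195,388 \right)}} = \frac{\left(\frac{1}{268} + 259\right)^{2}}{-126094} - \frac{245826}{388 \left(1 + 305 \left(-195\right)\right)} = \left(\frac{1}{268} + 259\right)^{2} \left(- \frac{1}{126094}\right) - \frac{245826}{388 \left(1 - 59475\right)} = \left(\frac{69413}{268}\right)^{2} \left(- \frac{1}{126094}\right) - \frac{245826}{388 \left(-59474\right)} = \frac{4818164569}{71824} \left(- \frac{1}{126094}\right) - \frac{245826}{-23075912} = - \frac{4818164569}{9056575456} - - \frac{122913}{11537956} = - \frac{4818164569}{9056575456} + \frac{122913}{11537956} = - \frac{13619649984714409}{26123592280501984}$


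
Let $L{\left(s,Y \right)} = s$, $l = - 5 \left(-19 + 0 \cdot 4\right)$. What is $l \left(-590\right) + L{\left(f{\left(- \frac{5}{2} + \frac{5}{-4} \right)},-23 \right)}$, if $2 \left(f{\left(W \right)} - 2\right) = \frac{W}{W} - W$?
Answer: $- \frac{448365}{8} \approx -56046.0$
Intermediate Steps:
$f{\left(W \right)} = \frac{5}{2} - \frac{W}{2}$ ($f{\left(W \right)} = 2 + \frac{\frac{W}{W} - W}{2} = 2 + \frac{1 - W}{2} = 2 - \left(- \frac{1}{2} + \frac{W}{2}\right) = \frac{5}{2} - \frac{W}{2}$)
$l = 95$ ($l = - 5 \left(-19 + 0\right) = \left(-5\right) \left(-19\right) = 95$)
$l \left(-590\right) + L{\left(f{\left(- \frac{5}{2} + \frac{5}{-4} \right)},-23 \right)} = 95 \left(-590\right) + \left(\frac{5}{2} - \frac{- \frac{5}{2} + \frac{5}{-4}}{2}\right) = -56050 + \left(\frac{5}{2} - \frac{\left(-5\right) \frac{1}{2} + 5 \left(- \frac{1}{4}\right)}{2}\right) = -56050 + \left(\frac{5}{2} - \frac{- \frac{5}{2} - \frac{5}{4}}{2}\right) = -56050 + \left(\frac{5}{2} - - \frac{15}{8}\right) = -56050 + \left(\frac{5}{2} + \frac{15}{8}\right) = -56050 + \frac{35}{8} = - \frac{448365}{8}$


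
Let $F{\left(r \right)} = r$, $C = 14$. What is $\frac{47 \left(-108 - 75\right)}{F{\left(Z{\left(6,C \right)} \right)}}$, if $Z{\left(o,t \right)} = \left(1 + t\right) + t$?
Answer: $- \frac{8601}{29} \approx -296.59$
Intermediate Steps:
$Z{\left(o,t \right)} = 1 + 2 t$
$\frac{47 \left(-108 - 75\right)}{F{\left(Z{\left(6,C \right)} \right)}} = \frac{47 \left(-108 - 75\right)}{1 + 2 \cdot 14} = \frac{47 \left(-183\right)}{1 + 28} = - \frac{8601}{29}$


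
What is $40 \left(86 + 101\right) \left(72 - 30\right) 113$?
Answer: $35500080$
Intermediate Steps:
$40 \left(86 + 101\right) \left(72 - 30\right) 113 = 40 \cdot 187 \cdot 42 \cdot 113 = 40 \cdot 7854 \cdot 113 = 314160 \cdot 113 = 35500080$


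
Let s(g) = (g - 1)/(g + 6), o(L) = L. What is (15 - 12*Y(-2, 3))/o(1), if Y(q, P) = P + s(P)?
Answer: -71/3 ≈ -23.667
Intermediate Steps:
s(g) = (-1 + g)/(6 + g)
Y(q, P) = P + (-1 + P)/(6 + P)
(15 - 12*Y(-2, 3))/o(1) = (15 - 12*(-1 + 3 + 3*(6 + 3))/(6 + 3))/1 = (15 - 12*(-1 + 3 + 3*9)/9)*1 = (15 - 4*(-1 + 3 + 27)/3)*1 = (15 - 4*29/3)*1 = (15 - 12*29/9)*1 = (15 - 116/3)*1 = -71/3*1 = -71/3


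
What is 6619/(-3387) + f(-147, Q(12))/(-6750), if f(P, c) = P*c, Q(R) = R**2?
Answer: 500329/423375 ≈ 1.1818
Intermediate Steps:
6619/(-3387) + f(-147, Q(12))/(-6750) = 6619/(-3387) - 147*12**2/(-6750) = 6619*(-1/3387) - 147*144*(-1/6750) = -6619/3387 - 21168*(-1/6750) = -6619/3387 + 392/125 = 500329/423375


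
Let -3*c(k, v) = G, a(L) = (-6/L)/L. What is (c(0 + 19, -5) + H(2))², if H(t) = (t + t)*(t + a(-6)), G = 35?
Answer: 169/9 ≈ 18.778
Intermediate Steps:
a(L) = -6/L²
c(k, v) = -35/3 (c(k, v) = -⅓*35 = -35/3)
H(t) = 2*t*(-⅙ + t) (H(t) = (t + t)*(t - 6/(-6)²) = (2*t)*(t - 6*1/36) = (2*t)*(t - ⅙) = (2*t)*(-⅙ + t) = 2*t*(-⅙ + t))
(c(0 + 19, -5) + H(2))² = (-35/3 + (⅓)*2*(-1 + 6*2))² = (-35/3 + (⅓)*2*(-1 + 12))² = (-35/3 + (⅓)*2*11)² = (-35/3 + 22/3)² = (-13/3)² = 169/9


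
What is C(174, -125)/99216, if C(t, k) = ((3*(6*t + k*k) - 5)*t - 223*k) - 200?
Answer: 2909341/33072 ≈ 87.970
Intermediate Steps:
C(t, k) = -200 - 223*k + t*(-5 + 3*k**2 + 18*t) (C(t, k) = ((3*(6*t + k**2) - 5)*t - 223*k) - 200 = ((3*(k**2 + 6*t) - 5)*t - 223*k) - 200 = (((3*k**2 + 18*t) - 5)*t - 223*k) - 200 = ((-5 + 3*k**2 + 18*t)*t - 223*k) - 200 = (t*(-5 + 3*k**2 + 18*t) - 223*k) - 200 = (-223*k + t*(-5 + 3*k**2 + 18*t)) - 200 = -200 - 223*k + t*(-5 + 3*k**2 + 18*t))
C(174, -125)/99216 = (-200 - 223*(-125) - 5*174 + 18*174**2 + 3*174*(-125)**2)/99216 = (-200 + 27875 - 870 + 18*30276 + 3*174*15625)*(1/99216) = (-200 + 27875 - 870 + 544968 + 8156250)*(1/99216) = 8728023*(1/99216) = 2909341/33072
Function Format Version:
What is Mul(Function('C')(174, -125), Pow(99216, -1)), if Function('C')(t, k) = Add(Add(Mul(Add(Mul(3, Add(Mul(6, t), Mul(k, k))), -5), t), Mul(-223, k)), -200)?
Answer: Rational(2909341, 33072) ≈ 87.970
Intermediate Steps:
Function('C')(t, k) = Add(-200, Mul(-223, k), Mul(t, Add(-5, Mul(3, Pow(k, 2)), Mul(18, t)))) (Function('C')(t, k) = Add(Add(Mul(Add(Mul(3, Add(Mul(6, t), Pow(k, 2))), -5), t), Mul(-223, k)), -200) = Add(Add(Mul(Add(Mul(3, Add(Pow(k, 2), Mul(6, t))), -5), t), Mul(-223, k)), -200) = Add(Add(Mul(Add(Add(Mul(3, Pow(k, 2)), Mul(18, t)), -5), t), Mul(-223, k)), -200) = Add(Add(Mul(Add(-5, Mul(3, Pow(k, 2)), Mul(18, t)), t), Mul(-223, k)), -200) = Add(Add(Mul(t, Add(-5, Mul(3, Pow(k, 2)), Mul(18, t))), Mul(-223, k)), -200) = Add(Add(Mul(-223, k), Mul(t, Add(-5, Mul(3, Pow(k, 2)), Mul(18, t)))), -200) = Add(-200, Mul(-223, k), Mul(t, Add(-5, Mul(3, Pow(k, 2)), Mul(18, t)))))
Mul(Function('C')(174, -125), Pow(99216, -1)) = Mul(Add(-200, Mul(-223, -125), Mul(-5, 174), Mul(18, Pow(174, 2)), Mul(3, 174, Pow(-125, 2))), Pow(99216, -1)) = Mul(Add(-200, 27875, -870, Mul(18, 30276), Mul(3, 174, 15625)), Rational(1, 99216)) = Mul(Add(-200, 27875, -870, 544968, 8156250), Rational(1, 99216)) = Mul(8728023, Rational(1, 99216)) = Rational(2909341, 33072)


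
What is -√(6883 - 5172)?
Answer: -√1711 ≈ -41.364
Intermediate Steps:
-√(6883 - 5172) = -√1711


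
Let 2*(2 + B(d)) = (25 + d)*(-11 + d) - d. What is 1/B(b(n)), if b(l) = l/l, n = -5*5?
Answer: -2/265 ≈ -0.0075472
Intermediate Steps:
n = -25
b(l) = 1
B(d) = -2 - d/2 + (-11 + d)*(25 + d)/2 (B(d) = -2 + ((25 + d)*(-11 + d) - d)/2 = -2 + ((-11 + d)*(25 + d) - d)/2 = -2 + (-d + (-11 + d)*(25 + d))/2 = -2 + (-d/2 + (-11 + d)*(25 + d)/2) = -2 - d/2 + (-11 + d)*(25 + d)/2)
1/B(b(n)) = 1/(-279/2 + (1/2)*1**2 + (13/2)*1) = 1/(-279/2 + (1/2)*1 + 13/2) = 1/(-279/2 + 1/2 + 13/2) = 1/(-265/2) = -2/265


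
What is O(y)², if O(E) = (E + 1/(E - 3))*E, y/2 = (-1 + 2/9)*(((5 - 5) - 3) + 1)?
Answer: 9314704/6561 ≈ 1419.7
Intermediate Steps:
y = 28/9 (y = 2*((-1 + 2/9)*(((5 - 5) - 3) + 1)) = 2*((-1 + 2*(⅑))*((0 - 3) + 1)) = 2*((-1 + 2/9)*(-3 + 1)) = 2*(-7/9*(-2)) = 2*(14/9) = 28/9 ≈ 3.1111)
O(E) = E*(E + 1/(-3 + E)) (O(E) = (E + 1/(-3 + E))*E = E*(E + 1/(-3 + E)))
O(y)² = (28*(1 + (28/9)² - 3*28/9)/(9*(-3 + 28/9)))² = (28*(1 + 784/81 - 28/3)/(9*(⅑)))² = ((28/9)*9*(109/81))² = (3052/81)² = 9314704/6561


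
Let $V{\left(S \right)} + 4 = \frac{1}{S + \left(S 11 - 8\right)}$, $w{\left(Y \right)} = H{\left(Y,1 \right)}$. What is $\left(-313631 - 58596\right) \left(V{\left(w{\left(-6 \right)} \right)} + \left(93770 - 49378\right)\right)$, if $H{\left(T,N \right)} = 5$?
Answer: $- \frac{859165800179}{52} \approx -1.6522 \cdot 10^{10}$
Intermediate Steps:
$w{\left(Y \right)} = 5$
$V{\left(S \right)} = -4 + \frac{1}{-8 + 12 S}$ ($V{\left(S \right)} = -4 + \frac{1}{S + \left(S 11 - 8\right)} = -4 + \frac{1}{S + \left(11 S - 8\right)} = -4 + \frac{1}{S + \left(-8 + 11 S\right)} = -4 + \frac{1}{-8 + 12 S}$)
$\left(-313631 - 58596\right) \left(V{\left(w{\left(-6 \right)} \right)} + \left(93770 - 49378\right)\right) = \left(-313631 - 58596\right) \left(\frac{3 \left(11 - 80\right)}{4 \left(-2 + 3 \cdot 5\right)} + \left(93770 - 49378\right)\right) = - 372227 \left(\frac{3 \left(11 - 80\right)}{4 \left(-2 + 15\right)} + 44392\right) = - 372227 \left(\frac{3}{4} \cdot \frac{1}{13} \left(-69\right) + 44392\right) = - 372227 \left(- \frac{207}{52} + 44392\right) = \left(-372227\right) \frac{2308177}{52} = - \frac{859165800179}{52}$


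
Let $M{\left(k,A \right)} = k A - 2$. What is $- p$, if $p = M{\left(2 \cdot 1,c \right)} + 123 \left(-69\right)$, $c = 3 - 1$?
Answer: $8485$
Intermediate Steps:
$c = 2$ ($c = 3 - 1 = 2$)
$M{\left(k,A \right)} = -2 + A k$ ($M{\left(k,A \right)} = A k - 2 = -2 + A k$)
$p = -8485$ ($p = \left(-2 + 2 \cdot 2 \cdot 1\right) + 123 \left(-69\right) = \left(-2 + 2 \cdot 2\right) - 8487 = \left(-2 + 4\right) - 8487 = 2 - 8487 = -8485$)
$- p = \left(-1\right) \left(-8485\right) = 8485$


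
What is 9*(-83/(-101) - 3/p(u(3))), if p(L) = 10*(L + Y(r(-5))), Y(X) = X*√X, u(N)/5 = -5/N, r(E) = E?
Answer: 9*(-21659*I + 12450*√5)/(5050*(-5*I + 3*√5)) ≈ 7.5118 - 0.15525*I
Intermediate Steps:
u(N) = -25/N (u(N) = 5*(-5/N) = -25/N)
Y(X) = X^(3/2)
p(L) = 10*L - 50*I*√5 (p(L) = 10*(L + (-5)^(3/2)) = 10*(L - 5*I*√5) = 10*L - 50*I*√5)
9*(-83/(-101) - 3/p(u(3))) = 9*(-83/(-101) - 3/(10*(-25/3) - 50*I*√5)) = 9*(-83*(-1/101) - 3/(10*(-25*⅓) - 50*I*√5)) = 9*(83/101 - 3/(10*(-25/3) - 50*I*√5)) = 9*(83/101 - 3/(-250/3 - 50*I*√5)) = 747/101 - 27/(-250/3 - 50*I*√5)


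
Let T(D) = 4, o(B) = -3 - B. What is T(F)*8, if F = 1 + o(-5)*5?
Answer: 32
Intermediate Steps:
F = 11 (F = 1 + (-3 - 1*(-5))*5 = 1 + (-3 + 5)*5 = 1 + 2*5 = 1 + 10 = 11)
T(F)*8 = 4*8 = 32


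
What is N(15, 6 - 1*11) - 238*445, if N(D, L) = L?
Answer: -105915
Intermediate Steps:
N(15, 6 - 1*11) - 238*445 = (6 - 1*11) - 238*445 = (6 - 11) - 105910 = -5 - 105910 = -105915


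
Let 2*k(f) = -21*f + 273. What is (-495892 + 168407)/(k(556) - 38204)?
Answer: 654970/87811 ≈ 7.4589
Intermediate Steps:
k(f) = 273/2 - 21*f/2 (k(f) = (-21*f + 273)/2 = (273 - 21*f)/2 = 273/2 - 21*f/2)
(-495892 + 168407)/(k(556) - 38204) = (-495892 + 168407)/((273/2 - 21/2*556) - 38204) = -327485/((273/2 - 5838) - 38204) = -327485/(-11403/2 - 38204) = -327485/(-87811/2) = -327485*(-2/87811) = 654970/87811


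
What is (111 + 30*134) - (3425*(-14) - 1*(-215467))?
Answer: -163386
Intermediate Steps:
(111 + 30*134) - (3425*(-14) - 1*(-215467)) = (111 + 4020) - (-47950 + 215467) = 4131 - 1*167517 = 4131 - 167517 = -163386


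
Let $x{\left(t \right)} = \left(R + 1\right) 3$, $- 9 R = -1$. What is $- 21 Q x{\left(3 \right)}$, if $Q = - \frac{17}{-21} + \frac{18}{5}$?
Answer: $- \frac{926}{3} \approx -308.67$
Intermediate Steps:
$R = \frac{1}{9}$ ($R = \left(- \frac{1}{9}\right) \left(-1\right) = \frac{1}{9} \approx 0.11111$)
$x{\left(t \right)} = \frac{10}{3}$ ($x{\left(t \right)} = \left(\frac{1}{9} + 1\right) 3 = \frac{10}{9} \cdot 3 = \frac{10}{3}$)
$Q = \frac{463}{105}$ ($Q = \left(-17\right) \left(- \frac{1}{21}\right) + 18 \cdot \frac{1}{5} = \frac{17}{21} + \frac{18}{5} = \frac{463}{105} \approx 4.4095$)
$- 21 Q x{\left(3 \right)} = \left(-21\right) \frac{463}{105} \cdot \frac{10}{3} = \left(- \frac{463}{5}\right) \frac{10}{3} = - \frac{926}{3}$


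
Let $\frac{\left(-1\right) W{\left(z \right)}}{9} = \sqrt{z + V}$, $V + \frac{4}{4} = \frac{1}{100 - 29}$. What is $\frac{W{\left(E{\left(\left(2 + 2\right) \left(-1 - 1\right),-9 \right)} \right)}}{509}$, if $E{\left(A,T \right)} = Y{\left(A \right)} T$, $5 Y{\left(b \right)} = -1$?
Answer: $- \frac{153 \sqrt{355}}{180695} \approx -0.015954$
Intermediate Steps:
$Y{\left(b \right)} = - \frac{1}{5}$ ($Y{\left(b \right)} = \frac{1}{5} \left(-1\right) = - \frac{1}{5}$)
$V = - \frac{70}{71}$ ($V = -1 + \frac{1}{100 - 29} = -1 + \frac{1}{71} = - \frac{70}{71} \approx -0.98592$)
$E{\left(A,T \right)} = - \frac{T}{5}$
$W{\left(z \right)} = - 9 \sqrt{- \frac{70}{71} + z}$ ($W{\left(z \right)} = - 9 \sqrt{z - \frac{70}{71}} = - 9 \sqrt{- \frac{70}{71} + z}$)
$\frac{W{\left(E{\left(\left(2 + 2\right) \left(-1 - 1\right),-9 \right)} \right)}}{509} = \frac{\left(- \frac{9}{71}\right) \sqrt{-4970 + 5041 \left(\left(- \frac{1}{5}\right) \left(-9\right)\right)}}{509} = - \frac{9 \sqrt{-4970 + 5041 \cdot \frac{9}{5}}}{71} \cdot \frac{1}{509} = - \frac{9 \sqrt{-4970 + \frac{45369}{5}}}{71} \cdot \frac{1}{509} = - \frac{9 \sqrt{\frac{20519}{5}}}{71} \cdot \frac{1}{509} = - \frac{9 \frac{17 \sqrt{355}}{5}}{71} \cdot \frac{1}{509} = - \frac{153 \sqrt{355}}{355} \cdot \frac{1}{509} = - \frac{153 \sqrt{355}}{180695}$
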